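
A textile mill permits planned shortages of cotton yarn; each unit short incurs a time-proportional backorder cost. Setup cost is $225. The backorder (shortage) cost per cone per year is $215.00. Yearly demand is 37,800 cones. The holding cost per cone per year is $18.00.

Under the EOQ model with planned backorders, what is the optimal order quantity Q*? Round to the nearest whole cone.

1,012 cones

Basic EOQ = √(2·37,800·225/18) = 972.111
Backorder adjustment √((H+b)/b) = √((18+215)/215) = 1.0410
Q* = 972.111 × 1.0410 ≈ 1,011.99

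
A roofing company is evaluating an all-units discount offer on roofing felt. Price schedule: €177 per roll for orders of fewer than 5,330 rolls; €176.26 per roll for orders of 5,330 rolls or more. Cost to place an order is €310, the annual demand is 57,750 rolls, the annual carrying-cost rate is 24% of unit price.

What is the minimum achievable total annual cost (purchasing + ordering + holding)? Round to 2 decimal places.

H₁ = 24%×€177 = €42.4800;  H₂ = 24%×€176.26 = €42.3024
EOQ₁ = √(2×57,750×310/42.4800) = 918.08  (< 5,330, feasible at tier 1)
EOQ₂ = √(2×57,750×310/42.3024) = 920.00  (< 5,330 → use Q = 5,330 at tier-2 price)
TC(tier 1 (EOQ₁), Q≈918.1) = €10,260,749.95
TC(tier 2, Q≈5,330.0) = €10,295,109.71
Minimum at tier 1 (EOQ₁): €10,260,749.95

€10,260,749.95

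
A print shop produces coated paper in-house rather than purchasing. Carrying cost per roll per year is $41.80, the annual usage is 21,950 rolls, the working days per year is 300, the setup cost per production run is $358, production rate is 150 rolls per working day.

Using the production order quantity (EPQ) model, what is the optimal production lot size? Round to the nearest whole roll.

Daily demand d = 21,950/300 = 73.167; p = 150; 1 − d/p = 0.51222
EPQ = √(2DS / (H(1 − d/p)))
    = √(2 × 21,950 × 358 / (41.8 × 0.51222)) ≈ 856.75

857 rolls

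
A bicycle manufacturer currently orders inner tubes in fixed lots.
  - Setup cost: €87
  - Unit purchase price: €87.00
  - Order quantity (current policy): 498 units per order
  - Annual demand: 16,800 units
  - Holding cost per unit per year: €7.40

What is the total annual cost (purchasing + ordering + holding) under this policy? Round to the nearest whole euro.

€1,466,378

Annual ordering cost = (D/Q)·S = (16,800/498) × 87 = €2,934.94
Annual holding cost  = (Q/2)·H = (498/2) × 7.4 = €1,842.60
Purchase cost = D·C = 16,800 × 87 = €1,461,600.00
Total = €2,934.94 + €1,842.60 + €1,461,600.00 = €1,466,377.54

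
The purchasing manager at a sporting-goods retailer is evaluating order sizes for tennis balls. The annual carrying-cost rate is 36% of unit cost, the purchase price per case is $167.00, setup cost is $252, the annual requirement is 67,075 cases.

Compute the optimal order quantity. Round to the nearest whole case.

750 cases

Holding cost per case per year: H = 36% × $167 = $60.1200
Q* = √(2·D·S / H) = √(2·67,075·252 / 60.12) = √562,305.4 ≈ 749.87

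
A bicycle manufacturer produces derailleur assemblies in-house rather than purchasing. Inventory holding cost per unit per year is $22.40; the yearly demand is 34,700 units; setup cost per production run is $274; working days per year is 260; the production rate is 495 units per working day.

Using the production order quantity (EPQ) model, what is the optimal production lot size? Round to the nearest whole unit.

Daily demand d = 34,700/260 = 133.462; p = 495; 1 − d/p = 0.73038
EPQ = √(2DS / (H(1 − d/p)))
    = √(2 × 34,700 × 274 / (22.4 × 0.73038)) ≈ 1,078.09

1,078 units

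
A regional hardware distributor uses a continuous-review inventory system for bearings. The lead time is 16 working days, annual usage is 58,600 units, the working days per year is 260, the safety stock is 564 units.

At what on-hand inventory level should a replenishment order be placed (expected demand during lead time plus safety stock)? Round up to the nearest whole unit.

4,171 units

Daily demand d = 58,600 / 260 = 225.385 units/day
Demand during lead time = 225.385 × 16 = 3,606.15
Reorder point = 3,606.15 + 564 = 4,170.15 → round up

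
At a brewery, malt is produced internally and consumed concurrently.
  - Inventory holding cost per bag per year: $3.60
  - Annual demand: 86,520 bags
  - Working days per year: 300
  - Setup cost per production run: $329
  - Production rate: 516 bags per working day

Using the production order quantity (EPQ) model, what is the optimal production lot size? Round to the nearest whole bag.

5,988 bags

Daily demand d = 86,520/300 = 288.400; p = 516; 1 − d/p = 0.44109
EPQ = √(2DS / (H(1 − d/p)))
    = √(2 × 86,520 × 329 / (3.6 × 0.44109)) ≈ 5,987.68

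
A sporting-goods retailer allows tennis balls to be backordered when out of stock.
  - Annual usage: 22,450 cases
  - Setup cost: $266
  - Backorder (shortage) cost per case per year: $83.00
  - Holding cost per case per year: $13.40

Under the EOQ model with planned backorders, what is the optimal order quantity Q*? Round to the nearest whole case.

Basic EOQ = √(2·22,450·266/13.4) = 944.086
Backorder adjustment √((H+b)/b) = √((13.4+83)/83) = 1.0777
Q* = 944.086 × 1.0777 ≈ 1,017.45

1,017 cases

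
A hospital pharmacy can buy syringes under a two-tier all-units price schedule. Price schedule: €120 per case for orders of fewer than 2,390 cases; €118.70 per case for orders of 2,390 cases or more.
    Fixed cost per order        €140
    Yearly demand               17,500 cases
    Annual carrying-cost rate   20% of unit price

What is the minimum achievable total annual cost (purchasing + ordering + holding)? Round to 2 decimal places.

H₁ = 20%×€120 = €24.0000;  H₂ = 20%×€118.70 = €23.7400
EOQ₁ = √(2×17,500×140/24.0000) = 451.85  (< 2,390, feasible at tier 1)
EOQ₂ = √(2×17,500×140/23.7400) = 454.32  (< 2,390 → use Q = 2,390 at tier-2 price)
TC(tier 1 (EOQ₁), Q≈451.8) = €2,110,844.35
TC(tier 2, Q≈2,390.0) = €2,106,644.40
Minimum at tier 2: €2,106,644.40

€2,106,644.40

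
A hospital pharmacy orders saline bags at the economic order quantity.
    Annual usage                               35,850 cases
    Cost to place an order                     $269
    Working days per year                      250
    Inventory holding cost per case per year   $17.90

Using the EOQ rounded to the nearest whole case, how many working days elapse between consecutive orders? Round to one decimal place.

EOQ = √(2DS/H) = √(2 × 35,850 × 269 / 17.9)
    = √(1,077,502.79) ≈ 1,038.03 → Q = 1,038 cases
T = Q/D × 250 days = 1,038/35,850 × 250 = 7.238 days

7.2 days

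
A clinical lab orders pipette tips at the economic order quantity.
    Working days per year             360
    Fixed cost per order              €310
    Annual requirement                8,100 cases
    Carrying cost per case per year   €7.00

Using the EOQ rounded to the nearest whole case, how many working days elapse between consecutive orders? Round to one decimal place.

37.6 days

Q* = √(2·D·S / H) = √(2·8,100·310 / 7) = √717,428.6 ≈ 847.01 → Q = 847 cases
T = Q/D × 360 days = 847/8,100 × 360 = 37.644 days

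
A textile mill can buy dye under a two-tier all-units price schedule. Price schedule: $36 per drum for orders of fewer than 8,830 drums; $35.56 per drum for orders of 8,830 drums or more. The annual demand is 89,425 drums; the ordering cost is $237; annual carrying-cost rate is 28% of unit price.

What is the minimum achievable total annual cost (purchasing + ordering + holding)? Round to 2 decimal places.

H₁ = 28%×$36 = $10.0800;  H₂ = 28%×$35.56 = $9.9568
EOQ₁ = √(2×89,425×237/10.0800) = 2,050.64  (< 8,830, feasible at tier 1)
EOQ₂ = √(2×89,425×237/9.9568) = 2,063.28  (< 8,830 → use Q = 8,830 at tier-2 price)
TC(tier 1 (EOQ₁), Q≈2,050.6) = $3,239,970.40
TC(tier 2, Q≈8,830.0) = $3,226,312.47
Minimum at tier 2: $3,226,312.47

$3,226,312.47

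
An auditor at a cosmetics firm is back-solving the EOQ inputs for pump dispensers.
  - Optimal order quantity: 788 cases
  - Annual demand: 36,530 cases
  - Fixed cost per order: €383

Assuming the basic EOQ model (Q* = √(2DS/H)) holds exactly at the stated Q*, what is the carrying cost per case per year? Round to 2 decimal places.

EOQ relation: Q² = 2DS/H, so rearrange for the unknown.
H = 2DS / Q² = 2 × 36,530 × 383 / 788² = 45.0636

€45.06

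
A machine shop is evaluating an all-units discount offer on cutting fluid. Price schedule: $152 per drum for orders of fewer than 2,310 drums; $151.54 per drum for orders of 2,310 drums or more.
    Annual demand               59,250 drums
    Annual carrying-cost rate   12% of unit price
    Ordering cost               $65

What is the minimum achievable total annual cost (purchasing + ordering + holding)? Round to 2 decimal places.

H₁ = 12%×$152 = $18.2400;  H₂ = 12%×$151.54 = $18.1848
EOQ₁ = √(2×59,250×65/18.2400) = 649.84  (< 2,310, feasible at tier 1)
EOQ₂ = √(2×59,250×65/18.1848) = 650.82  (< 2,310 → use Q = 2,310 at tier-2 price)
TC(tier 1 (EOQ₁), Q≈649.8) = $9,017,853.00
TC(tier 2, Q≈2,310.0) = $9,001,415.65
Minimum at tier 2: $9,001,415.65

$9,001,415.65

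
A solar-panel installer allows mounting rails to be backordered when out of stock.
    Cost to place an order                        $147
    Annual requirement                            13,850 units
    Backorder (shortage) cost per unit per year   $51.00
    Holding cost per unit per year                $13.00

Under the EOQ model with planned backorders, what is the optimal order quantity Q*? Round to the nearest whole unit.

627 units

Basic EOQ = √(2·13,850·147/13) = 559.663
Backorder adjustment √((H+b)/b) = √((13+51)/51) = 1.1202
Q* = 559.663 × 1.1202 ≈ 626.95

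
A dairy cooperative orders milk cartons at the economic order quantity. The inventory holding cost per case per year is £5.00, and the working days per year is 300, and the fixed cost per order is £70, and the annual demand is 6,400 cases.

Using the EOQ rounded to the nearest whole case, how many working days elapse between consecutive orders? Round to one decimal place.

EOQ = √(2DS/H) = √(2 × 6,400 × 70 / 5)
    = √(179,200.00) ≈ 423.32 → Q = 423 cases
Cycle time = (working days × Q)/D = (300 × 423) / 6,400 = 19.828 days

19.8 days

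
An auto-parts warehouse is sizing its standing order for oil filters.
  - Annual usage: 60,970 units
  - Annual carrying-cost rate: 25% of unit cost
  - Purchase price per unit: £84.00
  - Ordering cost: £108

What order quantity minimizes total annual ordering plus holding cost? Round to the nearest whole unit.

792 units

Carrying cost H = £84 × 25% = £21.0000/unit/yr
Q* = √(2·D·S / H) = √(2·60,970·108 / 21) = √627,120.0 ≈ 791.91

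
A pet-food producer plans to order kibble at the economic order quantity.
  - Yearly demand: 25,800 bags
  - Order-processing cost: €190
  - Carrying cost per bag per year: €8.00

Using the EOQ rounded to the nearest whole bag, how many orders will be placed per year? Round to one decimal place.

23.3 orders per year

EOQ = √(2DS/H) = √(2 × 25,800 × 190 / 8)
    = √(1,225,500.00) ≈ 1,107.02 → Q = 1,107
N = D/Q = 25,800/1,107 ≈ 23.306 orders/yr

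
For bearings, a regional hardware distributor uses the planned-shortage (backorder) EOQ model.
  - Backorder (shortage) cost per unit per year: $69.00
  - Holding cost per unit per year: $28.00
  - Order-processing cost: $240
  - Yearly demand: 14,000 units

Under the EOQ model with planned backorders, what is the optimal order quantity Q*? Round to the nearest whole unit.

581 units

Q* = √(2DS/H) · √((H + b)/b)
   = √(2 × 14,000 × 240 / 28) · √((28 + 69) / 69)
   = 489.898 × 1.1857 ≈ 580.85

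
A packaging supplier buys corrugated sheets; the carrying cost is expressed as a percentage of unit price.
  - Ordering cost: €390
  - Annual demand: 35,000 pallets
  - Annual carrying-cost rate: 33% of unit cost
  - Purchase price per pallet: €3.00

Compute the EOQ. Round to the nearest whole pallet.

Holding cost per pallet per year: H = 33% × €3 = €0.9900
2DS/H = 2·35,000·390/0.99 = 27,575,757.58
EOQ = √27,575,757.58 ≈ 5,251.26

5,251 pallets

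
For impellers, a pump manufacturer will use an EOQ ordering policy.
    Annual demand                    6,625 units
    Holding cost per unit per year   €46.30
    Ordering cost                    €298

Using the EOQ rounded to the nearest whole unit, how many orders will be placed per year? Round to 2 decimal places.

Optimal lot size Q* = (2 × 6,625 × €298 / €46.3)^½ ≈ 292.03 → Q = 292
N = D/Q = 6,625/292 ≈ 22.688 orders/yr

22.69 orders per year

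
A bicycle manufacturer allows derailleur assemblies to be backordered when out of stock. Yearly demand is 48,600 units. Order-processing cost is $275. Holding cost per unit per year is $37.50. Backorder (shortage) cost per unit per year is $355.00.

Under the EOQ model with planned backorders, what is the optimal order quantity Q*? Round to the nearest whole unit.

888 units

Basic EOQ = √(2·48,600·275/37.5) = 844.275
Backorder adjustment √((H+b)/b) = √((37.5+355)/355) = 1.0515
Q* = 844.275 × 1.0515 ≈ 887.75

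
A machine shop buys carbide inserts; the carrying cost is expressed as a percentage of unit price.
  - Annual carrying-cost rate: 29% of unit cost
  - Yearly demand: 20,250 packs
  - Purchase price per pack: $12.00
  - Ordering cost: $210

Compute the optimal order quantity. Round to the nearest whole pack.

Carrying cost H = $12 × 29% = $3.4800/pack/yr
2DS/H = 2·20,250·210/3.48 = 2,443,965.52
EOQ = √2,443,965.52 ≈ 1,563.32

1,563 packs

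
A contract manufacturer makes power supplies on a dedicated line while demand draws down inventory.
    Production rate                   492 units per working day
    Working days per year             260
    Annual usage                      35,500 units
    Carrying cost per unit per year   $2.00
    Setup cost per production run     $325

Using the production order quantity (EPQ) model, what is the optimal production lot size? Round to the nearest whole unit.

d = 35,500/260 = 136.5385 units/day;  effective holding cost H(1 − d/p) = 2·(1 − 136.5385/492) = 1.44497
Q* = √(2DS / H_eff) = √(2·35,500·325 / 1.44497) ≈ 3,996.15

3,996 units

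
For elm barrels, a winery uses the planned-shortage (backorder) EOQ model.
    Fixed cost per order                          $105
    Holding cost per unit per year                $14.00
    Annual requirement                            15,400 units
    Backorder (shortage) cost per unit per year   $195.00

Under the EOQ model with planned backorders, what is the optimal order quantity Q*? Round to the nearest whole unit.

498 units

Basic EOQ = √(2·15,400·105/14) = 480.625
Backorder adjustment √((H+b)/b) = √((14+195)/195) = 1.0353
Q* = 480.625 × 1.0353 ≈ 497.58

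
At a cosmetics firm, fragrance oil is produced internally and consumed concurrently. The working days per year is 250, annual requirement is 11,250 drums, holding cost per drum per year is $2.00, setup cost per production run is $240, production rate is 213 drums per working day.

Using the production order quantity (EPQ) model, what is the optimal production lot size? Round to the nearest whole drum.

d = 11,250/250 = 45.0000 drums/day;  effective holding cost H(1 − d/p) = 2·(1 − 45.0000/213) = 1.57746
Q* = √(2DS / H_eff) = √(2·11,250·240 / 1.57746) ≈ 1,850.19

1,850 drums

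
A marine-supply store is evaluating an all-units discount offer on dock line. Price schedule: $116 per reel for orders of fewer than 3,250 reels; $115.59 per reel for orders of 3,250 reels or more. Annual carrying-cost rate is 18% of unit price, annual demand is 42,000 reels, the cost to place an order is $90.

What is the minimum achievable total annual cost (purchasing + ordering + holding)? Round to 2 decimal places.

H₁ = 18%×$116 = $20.8800;  H₂ = 18%×$115.59 = $20.8062
EOQ₁ = √(2×42,000×90/20.8800) = 601.72  (< 3,250, feasible at tier 1)
EOQ₂ = √(2×42,000×90/20.8062) = 602.79  (< 3,250 → use Q = 3,250 at tier-2 price)
TC(tier 1 (EOQ₁), Q≈601.7) = $4,884,563.95
TC(tier 2, Q≈3,250.0) = $4,889,753.15
Minimum at tier 1 (EOQ₁): $4,884,563.95

$4,884,563.95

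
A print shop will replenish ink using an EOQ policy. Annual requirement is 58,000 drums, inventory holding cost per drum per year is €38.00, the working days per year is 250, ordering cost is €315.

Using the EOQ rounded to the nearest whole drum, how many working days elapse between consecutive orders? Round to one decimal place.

4.2 days

2DS/H = 2·58,000·315/38 = 961,578.95
EOQ = √961,578.95 ≈ 980.60 → Q = 981 drums
Cycle time = (working days × Q)/D = (250 × 981) / 58,000 = 4.228 days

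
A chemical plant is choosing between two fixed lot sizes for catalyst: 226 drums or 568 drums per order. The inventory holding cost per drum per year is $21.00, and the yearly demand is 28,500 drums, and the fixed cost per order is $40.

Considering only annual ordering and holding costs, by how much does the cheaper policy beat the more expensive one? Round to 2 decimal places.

Annual cost at Q: ordering D·S/Q plus holding Q·H/2.
TC(226) = (28,500/226)×40 + (226/2)×21 = $7,417.25
TC(568) = (28,500/568)×40 + (568/2)×21 = $7,971.04
Lots of 226 are cheaper by $553.79.

$553.79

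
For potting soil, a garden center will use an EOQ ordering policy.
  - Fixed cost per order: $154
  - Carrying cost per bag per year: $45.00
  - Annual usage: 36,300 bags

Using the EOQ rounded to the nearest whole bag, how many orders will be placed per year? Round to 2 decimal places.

EOQ = √(2DS/H) = √(2 × 36,300 × 154 / 45)
    = √(248,453.33) ≈ 498.45 → Q = 498
Orders per year = D/Q = 36,300 / 498 = 72.892

72.89 orders per year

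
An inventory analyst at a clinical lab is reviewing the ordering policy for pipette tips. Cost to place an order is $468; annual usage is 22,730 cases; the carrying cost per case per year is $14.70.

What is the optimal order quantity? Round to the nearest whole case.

Optimal lot size Q* = (2 × 22,730 × $468 / $14.7)^½ ≈ 1,203.04

1,203 cases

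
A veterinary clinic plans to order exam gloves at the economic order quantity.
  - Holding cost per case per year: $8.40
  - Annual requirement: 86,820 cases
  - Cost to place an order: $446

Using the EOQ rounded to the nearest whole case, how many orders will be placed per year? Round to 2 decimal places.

28.60 orders per year

2DS/H = 2·86,820·446/8.4 = 9,219,457.14
EOQ = √9,219,457.14 ≈ 3,036.36 → Q = 3,036
Orders per year = D/Q = 86,820 / 3,036 = 28.597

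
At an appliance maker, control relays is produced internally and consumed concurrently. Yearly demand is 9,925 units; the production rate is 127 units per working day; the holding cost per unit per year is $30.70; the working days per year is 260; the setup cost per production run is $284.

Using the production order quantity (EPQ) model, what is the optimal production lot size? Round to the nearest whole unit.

512 units

Daily demand d = 9,925/260 = 38.173; p = 127; 1 − d/p = 0.69942
EPQ = √(2DS / (H(1 − d/p)))
    = √(2 × 9,925 × 284 / (30.7 × 0.69942)) ≈ 512.39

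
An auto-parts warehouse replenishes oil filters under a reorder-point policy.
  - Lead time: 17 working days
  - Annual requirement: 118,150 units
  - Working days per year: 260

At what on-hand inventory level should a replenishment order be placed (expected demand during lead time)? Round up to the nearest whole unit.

7,726 units

Daily demand d = 118,150 / 260 = 454.423 units/day
Demand during lead time = 454.423 × 17 = 7,725.19
Reorder point = 7,725.19 → round up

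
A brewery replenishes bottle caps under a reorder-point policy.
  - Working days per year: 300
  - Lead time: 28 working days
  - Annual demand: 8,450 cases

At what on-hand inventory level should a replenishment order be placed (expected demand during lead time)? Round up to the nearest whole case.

Daily demand d = 8,450 / 300 = 28.167 cases/day
Demand during lead time = 28.167 × 28 = 788.67
Reorder point = 788.67 → round up

789 cases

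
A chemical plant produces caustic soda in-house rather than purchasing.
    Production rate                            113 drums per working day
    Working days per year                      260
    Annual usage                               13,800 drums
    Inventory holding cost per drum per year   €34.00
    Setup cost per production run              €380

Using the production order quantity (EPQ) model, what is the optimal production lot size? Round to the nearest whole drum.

d = 13,800/260 = 53.0769 drums/day;  effective holding cost H(1 − d/p) = 34·(1 − 53.0769/113) = 18.02995
Q* = √(2DS / H_eff) = √(2·13,800·380 / 18.02995) ≈ 762.69

763 drums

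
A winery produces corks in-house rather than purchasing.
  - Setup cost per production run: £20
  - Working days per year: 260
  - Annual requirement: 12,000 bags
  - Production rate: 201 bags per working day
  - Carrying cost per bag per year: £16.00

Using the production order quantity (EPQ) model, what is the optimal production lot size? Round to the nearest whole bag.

197 bags

d = 12,000/260 = 46.1538 bags/day;  effective holding cost H(1 − d/p) = 16·(1 − 46.1538/201) = 12.32606
Q* = √(2DS / H_eff) = √(2·12,000·20 / 12.32606) ≈ 197.34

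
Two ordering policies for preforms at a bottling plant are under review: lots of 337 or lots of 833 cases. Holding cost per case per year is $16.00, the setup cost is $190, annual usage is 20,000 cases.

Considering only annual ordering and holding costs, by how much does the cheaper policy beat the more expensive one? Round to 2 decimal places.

$2,746.14

Annual cost at Q: ordering D·S/Q plus holding Q·H/2.
TC(337) = (20,000/337)×190 + (337/2)×16 = $13,971.96
TC(833) = (20,000/833)×190 + (833/2)×16 = $11,225.82
Cheaper: Q = 833.  Difference = $2,746.14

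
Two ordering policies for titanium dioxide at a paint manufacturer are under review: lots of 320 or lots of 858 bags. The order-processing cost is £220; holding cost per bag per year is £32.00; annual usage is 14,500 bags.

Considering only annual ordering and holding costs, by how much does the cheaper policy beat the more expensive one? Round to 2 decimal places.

£2,357.20

For each Q, cost = (D/Q)·S + (Q/2)·H.
TC(320) = (14,500/320)×220 + (320/2)×32 = £15,088.75
TC(858) = (14,500/858)×220 + (858/2)×32 = £17,445.95
Cheaper: Q = 320.  Difference = £2,357.20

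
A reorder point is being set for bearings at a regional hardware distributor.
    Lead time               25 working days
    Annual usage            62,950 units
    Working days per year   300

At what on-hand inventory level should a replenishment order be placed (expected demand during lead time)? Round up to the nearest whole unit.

5,246 units

Daily demand d = 62,950 / 300 = 209.833 units/day
Demand during lead time = 209.833 × 25 = 5,245.83
Reorder point = 5,245.83 → round up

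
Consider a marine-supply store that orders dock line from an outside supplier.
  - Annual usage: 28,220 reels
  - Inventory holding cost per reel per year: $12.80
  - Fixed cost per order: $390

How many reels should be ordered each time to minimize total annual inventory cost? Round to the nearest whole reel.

Optimal lot size Q* = (2 × 28,220 × $390 / $12.8)^½ ≈ 1,311.36

1,311 reels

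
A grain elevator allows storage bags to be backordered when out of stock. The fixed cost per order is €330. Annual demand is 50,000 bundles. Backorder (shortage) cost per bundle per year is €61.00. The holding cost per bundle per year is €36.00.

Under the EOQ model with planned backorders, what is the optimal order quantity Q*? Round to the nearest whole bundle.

1,207 bundles

Q* = √(2DS/H) · √((H + b)/b)
   = √(2 × 50,000 × 330 / 36) · √((36 + 61) / 61)
   = 957.427 × 1.2610 ≈ 1,207.33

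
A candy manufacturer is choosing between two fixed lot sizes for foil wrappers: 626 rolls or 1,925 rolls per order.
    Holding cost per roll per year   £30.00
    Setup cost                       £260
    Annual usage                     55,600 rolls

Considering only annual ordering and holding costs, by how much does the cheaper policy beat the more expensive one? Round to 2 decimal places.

Annual cost at Q: ordering D·S/Q plus holding Q·H/2.
TC(626) = (55,600/626)×260 + (626/2)×30 = £32,482.65
TC(1,925) = (55,600/1,925)×260 + (1,925/2)×30 = £36,384.61
Cheaper: Q = 626.  Difference = £3,901.96

£3,901.96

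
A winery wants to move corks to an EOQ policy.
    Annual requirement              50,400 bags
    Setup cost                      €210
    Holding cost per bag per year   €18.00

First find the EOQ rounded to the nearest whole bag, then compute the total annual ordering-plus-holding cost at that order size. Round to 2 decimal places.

€19,519.84

2DS/H = 2·50,400·210/18 = 1,176,000.00
EOQ = √1,176,000.00 ≈ 1,084.44 → Q = 1,084 bags
Annual ordering cost = (D/Q)·S = (50,400/1,084) × 210 = €9,763.84
Annual holding cost  = (Q/2)·H = (1,084/2) × 18 = €9,756.00
Total = €9,763.84 + €9,756.00 = €19,519.84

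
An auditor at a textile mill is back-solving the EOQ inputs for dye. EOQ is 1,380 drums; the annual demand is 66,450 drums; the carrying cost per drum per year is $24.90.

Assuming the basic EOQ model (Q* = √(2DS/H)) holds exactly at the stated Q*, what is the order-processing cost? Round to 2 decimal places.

From Q* = √(2DS/H) ⇒ Q*² = 2DS/H.
S = Q²H / (2D) = 1,380² × 24.9 / (2 × 66,450) = 356.8063

$356.81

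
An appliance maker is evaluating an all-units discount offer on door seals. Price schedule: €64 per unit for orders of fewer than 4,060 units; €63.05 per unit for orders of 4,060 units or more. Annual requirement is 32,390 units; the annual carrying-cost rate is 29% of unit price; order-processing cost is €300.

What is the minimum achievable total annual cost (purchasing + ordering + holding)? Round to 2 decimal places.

H₁ = 29%×€64 = €18.5600;  H₂ = 29%×€63.05 = €18.2845
EOQ₁ = √(2×32,390×300/18.5600) = 1,023.27  (< 4,060, feasible at tier 1)
EOQ₂ = √(2×32,390×300/18.2845) = 1,030.95  (< 4,060 → use Q = 4,060 at tier-2 price)
TC(tier 1 (EOQ₁), Q≈1,023.3) = €2,091,951.97
TC(tier 2, Q≈4,060.0) = €2,081,700.38
Minimum at tier 2: €2,081,700.38

€2,081,700.38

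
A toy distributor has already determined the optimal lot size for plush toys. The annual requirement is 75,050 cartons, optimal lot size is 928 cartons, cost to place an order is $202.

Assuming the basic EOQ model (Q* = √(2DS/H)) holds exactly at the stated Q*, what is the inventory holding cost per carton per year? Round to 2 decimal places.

Since Q* = (2DS/H)^½, squaring gives Q*²·H = 2DS.
H = 2DS / Q² = 2 × 75,050 × 202 / 928² = 35.2076

$35.21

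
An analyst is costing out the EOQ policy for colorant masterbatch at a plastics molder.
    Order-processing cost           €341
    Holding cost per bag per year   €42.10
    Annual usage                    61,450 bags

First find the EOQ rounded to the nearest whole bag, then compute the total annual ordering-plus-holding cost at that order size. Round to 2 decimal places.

€42,004.34

2DS/H = 2·61,450·341/42.1 = 995,460.81
EOQ = √995,460.81 ≈ 997.73 → Q = 998 bags
Orders/yr = 61,450/998 = 61.573; ordering cost = 61.573 × €341 = €20,996.44
Average inventory = 998/2 = 499; holding cost = 499 × €42.1 = €21,007.90
Total = €20,996.44 + €21,007.90 = €42,004.34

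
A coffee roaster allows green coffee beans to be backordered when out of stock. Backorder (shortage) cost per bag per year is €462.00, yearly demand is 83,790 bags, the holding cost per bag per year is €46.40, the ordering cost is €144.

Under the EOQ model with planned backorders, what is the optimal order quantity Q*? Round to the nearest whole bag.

Q* = √(2DS/H) · √((H + b)/b)
   = √(2 × 83,790 × 144 / 46.4) · √((46.4 + 462) / 462)
   = 721.163 × 1.0490 ≈ 756.51

757 bags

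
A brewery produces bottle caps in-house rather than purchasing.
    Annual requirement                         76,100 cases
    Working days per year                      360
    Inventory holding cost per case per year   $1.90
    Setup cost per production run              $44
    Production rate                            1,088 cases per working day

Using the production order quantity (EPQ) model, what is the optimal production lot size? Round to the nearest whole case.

Daily demand d = 76,100/360 = 211.389; p = 1088; 1 − d/p = 0.80571
EPQ = √(2DS / (H(1 − d/p)))
    = √(2 × 76,100 × 44 / (1.9 × 0.80571)) ≈ 2,091.55

2,092 cases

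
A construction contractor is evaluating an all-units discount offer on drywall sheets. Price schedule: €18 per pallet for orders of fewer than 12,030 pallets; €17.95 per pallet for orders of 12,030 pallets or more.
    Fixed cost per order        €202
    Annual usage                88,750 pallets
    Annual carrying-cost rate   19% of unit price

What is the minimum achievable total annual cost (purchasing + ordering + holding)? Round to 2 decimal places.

H₁ = 19%×€18 = €3.4200;  H₂ = 19%×€17.95 = €3.4105
EOQ₁ = √(2×88,750×202/3.4200) = 3,237.89  (< 12,030, feasible at tier 1)
EOQ₂ = √(2×88,750×202/3.4105) = 3,242.39  (< 12,030 → use Q = 12,030 at tier-2 price)
TC(tier 1 (EOQ₁), Q≈3,237.9) = €1,608,573.58
TC(tier 2, Q≈12,030.0) = €1,615,066.89
Minimum at tier 1 (EOQ₁): €1,608,573.58

€1,608,573.58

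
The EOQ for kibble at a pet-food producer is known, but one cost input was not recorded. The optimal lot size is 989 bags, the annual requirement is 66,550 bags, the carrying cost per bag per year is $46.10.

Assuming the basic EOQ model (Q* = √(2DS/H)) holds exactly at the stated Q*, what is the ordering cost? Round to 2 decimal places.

EOQ relation: Q² = 2DS/H, so rearrange for the unknown.
S = Q²H / (2D) = 989² × 46.1 / (2 × 66,550) = 338.7782

$338.78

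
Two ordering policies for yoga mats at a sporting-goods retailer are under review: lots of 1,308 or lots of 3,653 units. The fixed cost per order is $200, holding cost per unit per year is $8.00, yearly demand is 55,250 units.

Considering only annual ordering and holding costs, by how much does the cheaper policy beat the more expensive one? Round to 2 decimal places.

For each Q, cost = (D/Q)·S + (Q/2)·H.
TC(1,308) = (55,250/1,308)×200 + (1,308/2)×8 = $13,680.01
TC(3,653) = (55,250/3,653)×200 + (3,653/2)×8 = $17,636.91
Lots of 1,308 are cheaper by $3,956.90.

$3,956.90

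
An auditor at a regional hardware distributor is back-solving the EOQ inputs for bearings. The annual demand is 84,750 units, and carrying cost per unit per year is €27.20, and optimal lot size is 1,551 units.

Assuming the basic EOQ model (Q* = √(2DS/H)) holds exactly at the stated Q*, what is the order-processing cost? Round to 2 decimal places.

Since Q* = (2DS/H)^½, squaring gives Q*²·H = 2DS.
S = Q²H / (2D) = 1,551² × 27.2 / (2 × 84,750) = 386.0315

€386.03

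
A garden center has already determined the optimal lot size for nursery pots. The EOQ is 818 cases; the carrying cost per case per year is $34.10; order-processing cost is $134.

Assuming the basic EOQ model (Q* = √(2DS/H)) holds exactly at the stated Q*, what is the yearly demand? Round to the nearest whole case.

85,139 cases per year

EOQ relation: Q² = 2DS/H, so rearrange for the unknown.
D = Q²H / (2S) = 818² × 34.1 / (2 × 134) = 85,138.54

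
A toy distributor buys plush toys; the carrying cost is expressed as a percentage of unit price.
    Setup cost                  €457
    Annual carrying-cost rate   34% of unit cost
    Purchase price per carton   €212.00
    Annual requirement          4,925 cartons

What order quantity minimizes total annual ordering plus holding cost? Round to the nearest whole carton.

Holding cost per carton per year: H = 34% × €212 = €72.0800
EOQ = √(2DS/H) = √(2 × 4,925 × 457 / 72.08)
    = √(62,450.75) ≈ 249.90

250 cartons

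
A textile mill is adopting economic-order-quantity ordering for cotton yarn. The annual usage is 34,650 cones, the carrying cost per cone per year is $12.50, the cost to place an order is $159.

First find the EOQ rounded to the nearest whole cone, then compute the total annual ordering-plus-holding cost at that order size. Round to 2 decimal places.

2DS/H = 2·34,650·159/12.5 = 881,496.00
EOQ = √881,496.00 ≈ 938.88 → Q = 939 cones
Ordering: D/Q × S = 34,650/939 × $159 = $5,867.25
Holding:  Q/2 × H = 939/2 × $12.5 = $5,868.75
Total = $5,867.25 + $5,868.75 = $11,736.00

$11,736.00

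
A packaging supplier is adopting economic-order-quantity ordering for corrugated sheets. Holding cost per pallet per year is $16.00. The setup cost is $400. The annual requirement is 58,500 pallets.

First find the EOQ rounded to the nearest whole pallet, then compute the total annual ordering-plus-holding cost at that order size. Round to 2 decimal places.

$27,364.21

Optimal lot size Q* = (2 × 58,500 × $400 / $16)^½ ≈ 1,710.26 → Q = 1,710 pallets
Orders/yr = 58,500/1,710 = 34.211; ordering cost = 34.211 × $400 = $13,684.21
Average inventory = 1,710/2 = 855; holding cost = 855 × $16 = $13,680.00
Total = $13,684.21 + $13,680.00 = $27,364.21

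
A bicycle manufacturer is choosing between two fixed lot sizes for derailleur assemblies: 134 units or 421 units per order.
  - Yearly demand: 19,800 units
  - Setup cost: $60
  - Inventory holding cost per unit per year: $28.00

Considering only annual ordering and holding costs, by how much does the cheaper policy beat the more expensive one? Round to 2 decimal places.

$2,025.82

TC(Q) = (D/Q)S + (Q/2)H
TC(134) = (19,800/134)×60 + (134/2)×28 = $10,741.67
TC(421) = (19,800/421)×60 + (421/2)×28 = $8,715.85
Cheaper: Q = 421.  Difference = $2,025.82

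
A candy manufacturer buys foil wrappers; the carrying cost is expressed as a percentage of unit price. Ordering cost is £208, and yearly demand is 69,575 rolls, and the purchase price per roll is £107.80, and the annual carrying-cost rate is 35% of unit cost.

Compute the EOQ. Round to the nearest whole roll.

H = i·C = 0.35 × £107.8 = £37.7300 per roll-year
Optimal lot size Q* = (2 × 69,575 × £208 / £37.73)^½ ≈ 875.85

876 rolls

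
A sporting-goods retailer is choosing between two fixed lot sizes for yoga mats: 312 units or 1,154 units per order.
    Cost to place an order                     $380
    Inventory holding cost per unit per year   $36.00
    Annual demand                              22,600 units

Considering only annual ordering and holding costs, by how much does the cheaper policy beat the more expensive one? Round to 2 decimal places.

TC(Q) = (D/Q)S + (Q/2)H
TC(312) = (22,600/312)×380 + (312/2)×36 = $33,141.64
TC(1,154) = (22,600/1,154)×380 + (1,154/2)×36 = $28,213.94
Lots of 1,154 are cheaper by $4,927.70.

$4,927.70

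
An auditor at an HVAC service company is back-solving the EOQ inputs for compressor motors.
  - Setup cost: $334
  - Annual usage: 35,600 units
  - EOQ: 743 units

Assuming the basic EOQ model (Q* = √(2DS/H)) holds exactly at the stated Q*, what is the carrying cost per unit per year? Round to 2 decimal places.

$43.08

Since Q* = (2DS/H)^½, squaring gives Q*²·H = 2DS.
H = 2DS / Q² = 2 × 35,600 × 334 / 743² = 43.0773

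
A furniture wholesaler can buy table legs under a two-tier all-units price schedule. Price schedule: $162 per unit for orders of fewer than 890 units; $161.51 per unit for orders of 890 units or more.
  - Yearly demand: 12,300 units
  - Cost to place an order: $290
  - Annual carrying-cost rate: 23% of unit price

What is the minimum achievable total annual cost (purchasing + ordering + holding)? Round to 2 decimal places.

$2,007,111.41

H₁ = 23%×$162 = $37.2600;  H₂ = 23%×$161.51 = $37.1473
EOQ₁ = √(2×12,300×290/37.2600) = 437.57  (< 890, feasible at tier 1)
EOQ₂ = √(2×12,300×290/37.1473) = 438.23  (< 890 → use Q = 890 at tier-2 price)
TC(tier 1 (EOQ₁), Q≈437.6) = $2,008,903.77
TC(tier 2, Q≈890.0) = $2,007,111.41
Minimum at tier 2: $2,007,111.41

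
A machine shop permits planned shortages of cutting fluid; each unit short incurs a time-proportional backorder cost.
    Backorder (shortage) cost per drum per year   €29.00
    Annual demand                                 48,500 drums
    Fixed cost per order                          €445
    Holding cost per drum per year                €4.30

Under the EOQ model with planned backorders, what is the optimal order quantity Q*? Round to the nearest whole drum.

Basic EOQ = √(2·48,500·445/4.3) = 3,168.339
Backorder adjustment √((H+b)/b) = √((4.3+29)/29) = 1.0716
Q* = 3,168.339 × 1.0716 ≈ 3,395.12

3,395 drums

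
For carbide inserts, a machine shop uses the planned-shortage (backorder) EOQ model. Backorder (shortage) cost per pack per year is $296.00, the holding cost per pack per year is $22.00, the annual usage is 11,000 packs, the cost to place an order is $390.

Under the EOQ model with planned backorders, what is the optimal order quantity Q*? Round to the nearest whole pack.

647 packs

Basic EOQ = √(2·11,000·390/22) = 624.500
Backorder adjustment √((H+b)/b) = √((22+296)/296) = 1.0365
Q* = 624.500 × 1.0365 ≈ 647.29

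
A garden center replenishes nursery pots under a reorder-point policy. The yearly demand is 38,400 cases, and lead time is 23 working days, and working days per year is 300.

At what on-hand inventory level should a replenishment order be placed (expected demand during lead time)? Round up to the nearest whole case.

2,944 cases

Daily demand d = 38,400 / 300 = 128.000 cases/day
Demand during lead time = 128.000 × 23 = 2,944.00
Reorder point = 2,944.00 → round up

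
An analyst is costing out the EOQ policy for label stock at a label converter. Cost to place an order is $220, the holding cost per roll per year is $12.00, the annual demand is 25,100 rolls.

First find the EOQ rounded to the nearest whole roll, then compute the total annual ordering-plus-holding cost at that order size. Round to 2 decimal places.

$11,512.08

EOQ = √(2DS/H) = √(2 × 25,100 × 220 / 12)
    = √(920,333.33) ≈ 959.34 → Q = 959 rolls
Annual ordering cost = (D/Q)·S = (25,100/959) × 220 = $5,758.08
Annual holding cost  = (Q/2)·H = (959/2) × 12 = $5,754.00
Total = $5,758.08 + $5,754.00 = $11,512.08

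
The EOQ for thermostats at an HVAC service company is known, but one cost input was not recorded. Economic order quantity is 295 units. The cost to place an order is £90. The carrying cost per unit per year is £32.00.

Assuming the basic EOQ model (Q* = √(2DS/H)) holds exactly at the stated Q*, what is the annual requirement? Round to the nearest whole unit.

15,471 units per year

From Q* = √(2DS/H) ⇒ Q*² = 2DS/H.
D = Q²H / (2S) = 295² × 32 / (2 × 90) = 15,471.11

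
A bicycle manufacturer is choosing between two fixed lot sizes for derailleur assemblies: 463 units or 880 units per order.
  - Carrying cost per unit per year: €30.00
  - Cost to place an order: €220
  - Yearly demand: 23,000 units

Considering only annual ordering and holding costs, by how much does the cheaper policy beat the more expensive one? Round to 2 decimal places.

Annual cost at Q: ordering D·S/Q plus holding Q·H/2.
TC(463) = (23,000/463)×220 + (463/2)×30 = €17,873.73
TC(880) = (23,000/880)×220 + (880/2)×30 = €18,950.00
Cheaper: Q = 463.  Difference = €1,076.27

€1,076.27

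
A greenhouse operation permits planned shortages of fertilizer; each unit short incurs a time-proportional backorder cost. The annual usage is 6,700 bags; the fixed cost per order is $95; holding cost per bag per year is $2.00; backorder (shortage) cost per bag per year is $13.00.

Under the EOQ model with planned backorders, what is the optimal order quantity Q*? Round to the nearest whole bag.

Basic EOQ = √(2·6,700·95/2) = 797.810
Backorder adjustment √((H+b)/b) = √((2+13)/13) = 1.0742
Q* = 797.810 × 1.0742 ≈ 856.98

857 bags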